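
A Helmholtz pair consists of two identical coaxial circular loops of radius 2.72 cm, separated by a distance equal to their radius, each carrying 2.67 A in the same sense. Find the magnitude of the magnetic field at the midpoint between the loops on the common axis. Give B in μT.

Each loop contributes B = μ₀IR²/[2(R²+z²)^(3/2)] on the axis, with z measured from that loop.
Loop 1 (z = 0.0136 m): B₁ = 4.41×10⁻⁵ T. Loop 2 (z = 0.0136 m): B₂ = 4.41×10⁻⁵ T.
The fields add: B = B₁ + B₂ = 8.83×10⁻⁵ T.

B ≈ 88.3 μT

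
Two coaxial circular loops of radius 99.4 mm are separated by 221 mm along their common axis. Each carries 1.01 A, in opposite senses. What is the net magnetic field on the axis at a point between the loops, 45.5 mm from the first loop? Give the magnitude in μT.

Each loop contributes B = μ₀IR²/[2(R²+z²)^(3/2)] on the axis, with z measured from that loop.
Loop 1 (z = 0.0455 m): B₁ = 4.80×10⁻⁶ T. Loop 2 (z = 0.1755 m): B₂ = 7.64×10⁻⁷ T.
The fields oppose: B = |B₁ − B₂| = 4.04×10⁻⁶ T.

B ≈ 4.04 μT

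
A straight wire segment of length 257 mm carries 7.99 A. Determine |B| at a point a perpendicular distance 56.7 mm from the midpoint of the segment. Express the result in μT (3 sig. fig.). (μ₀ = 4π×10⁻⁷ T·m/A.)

For a finite straight segment, B = (μ₀I/4πd)(sinθ₁ + sinθ₂), where θ₁, θ₂ are the angles from the perpendicular to each end.
The perpendicular from the point meets the wire at its midpoint, so each end is L/2 = 0.1285 m away along the wire.
sinθ₁ = 0.1285/√(0.1285²+0.0567²) = 0.9149; sinθ₂ = 0.1285/√(0.1285²+0.0567²) = 0.9149.
B = (4π×10⁻⁷ × 7.99) / (4π × 0.0567) × (0.9149 + 0.9149) = 2.58×10⁻⁵ T.

B ≈ 25.8 μT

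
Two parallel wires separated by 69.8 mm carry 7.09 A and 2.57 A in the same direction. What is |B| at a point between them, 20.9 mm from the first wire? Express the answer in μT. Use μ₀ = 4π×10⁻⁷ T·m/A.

B ≈ 57.3 μT

Each long wire gives B = μ₀I/(2πd). Distances are d₁ = 0.0209 m and d₂ = 0.0489 m.
B₁ = 6.78×10⁻⁵ T, B₂ = 1.05×10⁻⁵ T.
Between parallel currents the two contributions point in opposite directions, so they subtract. B = |B₁ − B₂| = |6.78×10⁻⁵ − 1.05×10⁻⁵| = 5.73×10⁻⁵ T.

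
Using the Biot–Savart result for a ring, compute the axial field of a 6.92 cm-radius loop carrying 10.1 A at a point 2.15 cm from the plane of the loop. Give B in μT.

B ≈ 79.9 μT

On the axis of a circular loop, B = μ₀IR² / [2(R²+z²)^(3/2)].
R² + z² = (0.0692)² + (0.0215)² = 0.005251 m², and (R²+z²)^(3/2) = 3.80×10⁻⁴ m³.
B = (4π×10⁻⁷ × 10.1 × 0.004789) / (2 × 3.80×10⁻⁴) = 7.99×10⁻⁵ T.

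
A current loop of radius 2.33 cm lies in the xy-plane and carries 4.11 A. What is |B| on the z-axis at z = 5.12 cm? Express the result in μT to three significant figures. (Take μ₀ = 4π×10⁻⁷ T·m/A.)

On the axis of a circular loop, B = μ₀IR² / [2(R²+z²)^(3/2)].
R² + z² = (0.0233)² + (0.0512)² = 0.003164 m², and (R²+z²)^(3/2) = 1.78×10⁻⁴ m³.
B = (4π×10⁻⁷ × 4.11 × 0.0005429) / (2 × 1.78×10⁻⁴) = 7.88×10⁻⁶ T.

B ≈ 7.88 μT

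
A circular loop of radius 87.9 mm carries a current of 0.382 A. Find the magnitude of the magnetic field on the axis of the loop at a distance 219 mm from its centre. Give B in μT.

B ≈ 0.141 μT

On the axis of a circular loop, B = μ₀IR² / [2(R²+z²)^(3/2)].
R² + z² = (0.0879)² + (0.219)² = 0.05569 m², and (R²+z²)^(3/2) = 1.31×10⁻² m³.
B = (4π×10⁻⁷ × 0.382 × 0.007726) / (2 × 1.31×10⁻²) = 1.41×10⁻⁷ T.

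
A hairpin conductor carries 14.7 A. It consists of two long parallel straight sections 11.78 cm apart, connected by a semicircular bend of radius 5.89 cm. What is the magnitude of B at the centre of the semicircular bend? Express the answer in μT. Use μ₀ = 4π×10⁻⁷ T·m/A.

The semicircular arc contributes B_arc = μ₀I·π/(4πR) = μ₀I/(4R) = 7.84×10⁻⁵ T.
Each semi-infinite lead is at perpendicular distance R = 0.0589 m from the centre, with the perpendicular foot at its near end, so it contributes μ₀I/(4πR); both point the same way, together 4.99×10⁻⁵ T.
Arc and leads all point the same direction: B = 7.84×10⁻⁵ + 4.99×10⁻⁵ = 1.28×10⁻⁴ T.

B ≈ 128 μT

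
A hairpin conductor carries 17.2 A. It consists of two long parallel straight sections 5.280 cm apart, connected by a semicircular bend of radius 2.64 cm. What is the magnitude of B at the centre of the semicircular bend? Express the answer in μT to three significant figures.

The semicircular arc contributes B_arc = μ₀I·π/(4πR) = μ₀I/(4R) = 2.05×10⁻⁴ T.
Each semi-infinite lead is at perpendicular distance R = 0.0264 m from the centre, with the perpendicular foot at its near end, so it contributes μ₀I/(4πR); both point the same way, together 1.30×10⁻⁴ T.
Arc and leads all point the same direction: B = 2.05×10⁻⁴ + 1.30×10⁻⁴ = 3.35×10⁻⁴ T.

B ≈ 335 μT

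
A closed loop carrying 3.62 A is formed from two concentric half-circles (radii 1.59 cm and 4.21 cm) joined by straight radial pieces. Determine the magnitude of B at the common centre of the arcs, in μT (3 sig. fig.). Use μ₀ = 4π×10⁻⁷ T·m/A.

The radial connectors point toward the centre, so dl × r̂ = 0 and they contribute nothing.
Each semicircle gives μ₀I/(4R): inner arc 7.15×10⁻⁵ T, outer arc 2.70×10⁻⁵ T.
The two arcs carry current in opposite angular senses, so their fields oppose: B = |7.15×10⁻⁵ − 2.70×10⁻⁵| = 4.45×10⁻⁵ T.

B ≈ 44.5 μT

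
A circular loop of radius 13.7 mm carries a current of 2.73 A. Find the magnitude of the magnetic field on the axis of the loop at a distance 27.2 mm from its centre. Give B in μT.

On the axis of a circular loop, B = μ₀IR² / [2(R²+z²)^(3/2)].
R² + z² = (0.0137)² + (0.0272)² = 0.0009275 m², and (R²+z²)^(3/2) = 2.82×10⁻⁵ m³.
B = (4π×10⁻⁷ × 2.73 × 0.0001877) / (2 × 2.82×10⁻⁵) = 1.14×10⁻⁵ T.

B ≈ 11.4 μT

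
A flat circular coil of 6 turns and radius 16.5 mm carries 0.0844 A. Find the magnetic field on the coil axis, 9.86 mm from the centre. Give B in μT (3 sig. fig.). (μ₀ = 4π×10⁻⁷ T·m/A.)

B ≈ 12.2 μT

For an N-turn flat coil, B = Nμ₀IR²/[2(R²+z²)^(3/2)] with R = 0.0165 m, z = 0.00986 m.
B = 6 × 2.03×10⁻⁶ T = 1.22×10⁻⁵ T.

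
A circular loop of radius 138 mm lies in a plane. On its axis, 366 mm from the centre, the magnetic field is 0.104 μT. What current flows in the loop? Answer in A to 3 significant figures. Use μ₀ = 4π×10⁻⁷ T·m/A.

I ≈ 0.520 A

On the axis of a loop, B = μ₀IR²/[2(R²+z²)^(3/2)], so I = 2B(R²+z²)^(3/2)/(μ₀R²).
R² + z² = 0.01904 + 0.134 = 0.153 m²; raised to 3/2 gives 5.98×10⁻² m³.
I = 2 × 1.04×10⁻⁷ × 5.98×10⁻² / (1.26×10⁻⁶ × 0.01904) = 0.520 A.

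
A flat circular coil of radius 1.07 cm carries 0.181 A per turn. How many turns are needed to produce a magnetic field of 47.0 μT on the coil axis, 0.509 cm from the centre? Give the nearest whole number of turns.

N = 6

For an N-turn coil, B = Nμ₀IR²/[2(R²+z²)^(3/2)]. A single turn gives B₁ = 7.83×10⁻⁶ T with R = 0.0107 m, z = 0.00509 m.
N = B/B₁ = 4.70×10⁻⁵ / 7.83×10⁻⁶ = 6.01.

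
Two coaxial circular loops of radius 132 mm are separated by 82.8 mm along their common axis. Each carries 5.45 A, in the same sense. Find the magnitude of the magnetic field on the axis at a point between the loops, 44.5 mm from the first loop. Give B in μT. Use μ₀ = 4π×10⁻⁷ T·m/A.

Each loop contributes B = μ₀IR²/[2(R²+z²)^(3/2)] on the axis, with z measured from that loop.
Loop 1 (z = 0.0445 m): B₁ = 2.21×10⁻⁵ T. Loop 2 (z = 0.0383 m): B₂ = 2.30×10⁻⁵ T.
The fields add: B = B₁ + B₂ = 4.51×10⁻⁵ T.

B ≈ 45.1 μT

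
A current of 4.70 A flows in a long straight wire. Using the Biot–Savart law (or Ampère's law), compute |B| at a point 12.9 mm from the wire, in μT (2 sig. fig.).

For an infinitely long straight wire, B = μ₀I/(2πd).
B = (4π×10⁻⁷ × 4.70) / (2π × 0.0129) = 7.29×10⁻⁵ T.

B ≈ 73 μT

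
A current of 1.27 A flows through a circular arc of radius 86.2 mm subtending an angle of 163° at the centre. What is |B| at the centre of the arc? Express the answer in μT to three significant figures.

B ≈ 4.19 μT

The Biot–Savart field of a circular arc at its centre is B = μ₀Iφ/(4πR), with φ = 2.845 rad.
B = (4π×10⁻⁷ × 1.27 × 2.845) / (4π × 0.0862) = 4.19×10⁻⁶ T.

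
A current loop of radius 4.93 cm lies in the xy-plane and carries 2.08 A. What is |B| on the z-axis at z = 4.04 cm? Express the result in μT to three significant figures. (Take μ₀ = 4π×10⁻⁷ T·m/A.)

On the axis of a circular loop, B = μ₀IR² / [2(R²+z²)^(3/2)].
R² + z² = (0.0493)² + (0.0404)² = 0.004063 m², and (R²+z²)^(3/2) = 2.59×10⁻⁴ m³.
B = (4π×10⁻⁷ × 2.08 × 0.00243) / (2 × 2.59×10⁻⁴) = 1.23×10⁻⁵ T.

B ≈ 12.3 μT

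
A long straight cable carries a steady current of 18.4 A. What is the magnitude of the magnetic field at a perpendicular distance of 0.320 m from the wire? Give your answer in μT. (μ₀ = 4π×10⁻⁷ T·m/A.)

B ≈ 11.5 μT

For an infinitely long straight wire, B = μ₀I/(2πd).
B = (4π×10⁻⁷ × 18.4) / (2π × 0.32) = 1.15×10⁻⁵ T.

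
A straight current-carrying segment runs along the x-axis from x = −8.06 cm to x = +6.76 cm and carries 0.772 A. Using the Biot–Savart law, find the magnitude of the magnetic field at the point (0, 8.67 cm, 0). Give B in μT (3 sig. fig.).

For a finite straight segment, B = (μ₀I/4πd)(sinθ₁ + sinθ₂), where θ₁, θ₂ are the angles from the perpendicular to each end.
The perpendicular distance is d = 0.0867 m; the end-offsets along the wire are a = 0.0806 m and b = 0.0676 m.
sinθ₁ = 0.0806/√(0.0806²+0.0867²) = 0.6809; sinθ₂ = 0.0676/√(0.0676²+0.0867²) = 0.6149.
B = (4π×10⁻⁷ × 0.772) / (4π × 0.0867) × (0.6809 + 0.6149) = 1.15×10⁻⁶ T.

B ≈ 1.15 μT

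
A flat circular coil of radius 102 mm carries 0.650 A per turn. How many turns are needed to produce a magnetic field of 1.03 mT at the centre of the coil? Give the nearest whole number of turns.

For an N-turn coil, B = Nμ₀I/(2R). A single turn gives B₁ = 4.00×10⁻⁶ T with R = 0.102 m.
N = B/B₁ = 1.03×10⁻³ / 4.00×10⁻⁶ = 257.24.

N = 257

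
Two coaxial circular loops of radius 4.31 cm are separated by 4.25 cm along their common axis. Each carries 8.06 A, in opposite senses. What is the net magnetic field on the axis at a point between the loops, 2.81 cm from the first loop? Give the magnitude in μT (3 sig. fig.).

Each loop contributes B = μ₀IR²/[2(R²+z²)^(3/2)] on the axis, with z measured from that loop.
Loop 1 (z = 0.0281 m): B₁ = 6.91×10⁻⁵ T. Loop 2 (z = 0.0144 m): B₂ = 1.00×10⁻⁴ T.
The fields oppose: B = |B₁ − B₂| = 3.12×10⁻⁵ T.

B ≈ 31.2 μT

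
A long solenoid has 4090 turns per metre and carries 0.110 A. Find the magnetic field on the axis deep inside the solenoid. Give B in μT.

Inside a long solenoid, B = μ₀nI with n = 4090 turns/m.
B = 4π×10⁻⁷ × 4090 × 0.110 = 5.65×10⁻⁴ T.

B ≈ 565 μT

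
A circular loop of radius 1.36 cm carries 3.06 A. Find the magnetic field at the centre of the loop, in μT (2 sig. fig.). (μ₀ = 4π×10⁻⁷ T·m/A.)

B ≈ 140 μT

At the centre of a circular loop the Biot–Savart law gives B = μ₀I/(2R).
B = (4π×10⁻⁷ × 3.06) / (2 × 0.0136) = 1.41×10⁻⁴ T.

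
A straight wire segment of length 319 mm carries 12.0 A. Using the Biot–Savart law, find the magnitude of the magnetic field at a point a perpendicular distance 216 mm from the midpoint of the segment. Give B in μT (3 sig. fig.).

For a finite straight segment, B = (μ₀I/4πd)(sinθ₁ + sinθ₂), where θ₁, θ₂ are the angles from the perpendicular to each end.
The perpendicular from the point meets the wire at its midpoint, so each end is L/2 = 0.1595 m away along the wire.
sinθ₁ = 0.1595/√(0.1595²+0.216²) = 0.5940; sinθ₂ = 0.1595/√(0.1595²+0.216²) = 0.5940.
B = (4π×10⁻⁷ × 12.0) / (4π × 0.216) × (0.5940 + 0.5940) = 6.60×10⁻⁶ T.

B ≈ 6.60 μT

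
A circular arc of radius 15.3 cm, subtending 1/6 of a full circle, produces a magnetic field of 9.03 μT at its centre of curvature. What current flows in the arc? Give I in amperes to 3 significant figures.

For a circular arc, B = μ₀Iφ/(4πR) with φ in radians; here φ = 1.047 rad.
So I = 4πRB/(μ₀φ) = 4π × 0.153 × 9.03×10⁻⁶ / (4π×10⁻⁷ × 1.047) = 13.2 A.

I ≈ 13.2 A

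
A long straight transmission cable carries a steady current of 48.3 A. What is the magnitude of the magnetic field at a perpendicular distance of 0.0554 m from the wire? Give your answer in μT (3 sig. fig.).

B ≈ 174 μT

For an infinitely long straight wire, B = μ₀I/(2πd).
B = (4π×10⁻⁷ × 48.3) / (2π × 0.0554) = 1.74×10⁻⁴ T.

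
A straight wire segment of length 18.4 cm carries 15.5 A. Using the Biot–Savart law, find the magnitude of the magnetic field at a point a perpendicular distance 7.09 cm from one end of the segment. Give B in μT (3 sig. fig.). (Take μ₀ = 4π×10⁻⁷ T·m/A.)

B ≈ 20.4 μT

For a finite straight segment, B = (μ₀I/4πd)(sinθ₁ + sinθ₂), where θ₁, θ₂ are the angles from the perpendicular to each end.
The perpendicular foot is at one end, so the two end-offsets along the wire are 0 and L = 0.184 m.
sinθ₁ = 0/√(0²+0.0709²) = 0.0000; sinθ₂ = 0.184/√(0.184²+0.0709²) = 0.9331.
B = (4π×10⁻⁷ × 15.5) / (4π × 0.0709) × (0.0000 + 0.9331) = 2.04×10⁻⁵ T.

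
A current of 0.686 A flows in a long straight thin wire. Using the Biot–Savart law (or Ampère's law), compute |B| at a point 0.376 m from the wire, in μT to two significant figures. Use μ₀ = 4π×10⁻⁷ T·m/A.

B ≈ 0.36 μT

For an infinitely long straight wire, B = μ₀I/(2πd).
B = (4π×10⁻⁷ × 0.686) / (2π × 0.376) = 3.65×10⁻⁷ T.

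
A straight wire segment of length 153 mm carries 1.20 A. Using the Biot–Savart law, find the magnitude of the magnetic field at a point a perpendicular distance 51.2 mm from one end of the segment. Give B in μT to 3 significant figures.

For a finite straight segment, B = (μ₀I/4πd)(sinθ₁ + sinθ₂), where θ₁, θ₂ are the angles from the perpendicular to each end.
The perpendicular foot is at one end, so the two end-offsets along the wire are 0 and L = 0.153 m.
sinθ₁ = 0/√(0²+0.0512²) = 0.0000; sinθ₂ = 0.153/√(0.153²+0.0512²) = 0.9483.
B = (4π×10⁻⁷ × 1.20) / (4π × 0.0512) × (0.0000 + 0.9483) = 2.22×10⁻⁶ T.

B ≈ 2.22 μT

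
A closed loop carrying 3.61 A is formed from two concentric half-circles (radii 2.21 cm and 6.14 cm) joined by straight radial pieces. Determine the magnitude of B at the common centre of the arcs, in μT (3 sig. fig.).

The radial connectors point toward the centre, so dl × r̂ = 0 and they contribute nothing.
Each semicircle gives μ₀I/(4R): inner arc 5.13×10⁻⁵ T, outer arc 1.85×10⁻⁵ T.
The two arcs carry current in opposite angular senses, so their fields oppose: B = |5.13×10⁻⁵ − 1.85×10⁻⁵| = 3.28×10⁻⁵ T.

B ≈ 32.8 μT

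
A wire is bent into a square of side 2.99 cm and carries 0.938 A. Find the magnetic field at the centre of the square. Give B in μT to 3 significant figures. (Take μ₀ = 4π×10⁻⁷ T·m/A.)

Each side is a finite straight segment at perpendicular distance d = a/(2 tan(π/4)) = 0.01495 m from the centre, with end-angles ±π/4.
One side contributes B₁ = (μ₀I/4πd)·2 sin(π/4) = 8.87×10⁻⁶ T.
All 4 sides add in the same direction: B = 4 × 8.87×10⁻⁶ = 3.55×10⁻⁵ T.

B ≈ 35.5 μT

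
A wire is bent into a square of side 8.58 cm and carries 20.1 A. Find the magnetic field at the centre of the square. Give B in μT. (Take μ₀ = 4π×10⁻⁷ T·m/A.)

B ≈ 265 μT

Each side is a finite straight segment at perpendicular distance d = a/(2 tan(π/4)) = 0.0429 m from the centre, with end-angles ±π/4.
One side contributes B₁ = (μ₀I/4πd)·2 sin(π/4) = 6.63×10⁻⁵ T.
All 4 sides add in the same direction: B = 4 × 6.63×10⁻⁵ = 2.65×10⁻⁴ T.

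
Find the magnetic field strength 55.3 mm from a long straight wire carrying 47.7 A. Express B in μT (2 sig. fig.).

B ≈ 170 μT

For an infinitely long straight wire, B = μ₀I/(2πd).
B = (4π×10⁻⁷ × 47.7) / (2π × 0.0553) = 1.73×10⁻⁴ T.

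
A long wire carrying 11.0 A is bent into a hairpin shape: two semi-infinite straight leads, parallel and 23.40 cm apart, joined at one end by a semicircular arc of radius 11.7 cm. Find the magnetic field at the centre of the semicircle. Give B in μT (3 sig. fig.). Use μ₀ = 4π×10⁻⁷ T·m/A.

The semicircular arc contributes B_arc = μ₀I·π/(4πR) = μ₀I/(4R) = 2.95×10⁻⁵ T.
Each semi-infinite lead is at perpendicular distance R = 0.117 m from the centre, with the perpendicular foot at its near end, so it contributes μ₀I/(4πR); both point the same way, together 1.88×10⁻⁵ T.
Arc and leads all point the same direction: B = 2.95×10⁻⁵ + 1.88×10⁻⁵ = 4.83×10⁻⁵ T.

B ≈ 48.3 μT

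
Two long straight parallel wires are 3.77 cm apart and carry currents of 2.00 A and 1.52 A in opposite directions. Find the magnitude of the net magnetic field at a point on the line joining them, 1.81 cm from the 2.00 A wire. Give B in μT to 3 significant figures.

Each long wire gives B = μ₀I/(2πd). Distances are d₁ = 0.0181 m and d₂ = 0.0196 m.
B₁ = 2.21×10⁻⁵ T, B₂ = 1.55×10⁻⁵ T.
Between antiparallel currents both contributions point the same way, so they add. B = B₁ + B₂ = 2.21×10⁻⁵ + 1.55×10⁻⁵ = 3.76×10⁻⁵ T.

B ≈ 37.6 μT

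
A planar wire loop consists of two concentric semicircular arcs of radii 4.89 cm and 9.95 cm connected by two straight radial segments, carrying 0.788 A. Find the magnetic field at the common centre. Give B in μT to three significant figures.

B ≈ 2.57 μT

The radial connectors point toward the centre, so dl × r̂ = 0 and they contribute nothing.
Each semicircle gives μ₀I/(4R): inner arc 5.06×10⁻⁶ T, outer arc 2.49×10⁻⁶ T.
The two arcs carry current in opposite angular senses, so their fields oppose: B = |5.06×10⁻⁶ − 2.49×10⁻⁶| = 2.57×10⁻⁶ T.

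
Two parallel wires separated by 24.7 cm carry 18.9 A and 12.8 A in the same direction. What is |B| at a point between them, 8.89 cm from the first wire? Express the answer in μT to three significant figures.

Each long wire gives B = μ₀I/(2πd). Distances are d₁ = 0.0889 m and d₂ = 0.1581 m.
B₁ = 4.25×10⁻⁵ T, B₂ = 1.62×10⁻⁵ T.
Between parallel currents the two contributions point in opposite directions, so they subtract. B = |B₁ − B₂| = |4.25×10⁻⁵ − 1.62×10⁻⁵| = 2.63×10⁻⁵ T.

B ≈ 26.3 μT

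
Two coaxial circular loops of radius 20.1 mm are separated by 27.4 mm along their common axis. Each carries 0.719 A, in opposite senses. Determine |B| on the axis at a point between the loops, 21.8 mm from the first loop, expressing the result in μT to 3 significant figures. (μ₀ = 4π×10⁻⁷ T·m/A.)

Each loop contributes B = μ₀IR²/[2(R²+z²)^(3/2)] on the axis, with z measured from that loop.
Loop 1 (z = 0.0218 m): B₁ = 7.00×10⁻⁶ T. Loop 2 (z = 0.0056 m): B₂ = 2.01×10⁻⁵ T.
The fields oppose: B = |B₁ − B₂| = 1.31×10⁻⁵ T.

B ≈ 13.1 μT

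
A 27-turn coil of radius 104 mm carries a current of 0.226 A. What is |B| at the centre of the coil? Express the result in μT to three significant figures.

B ≈ 36.9 μT

For an N-turn flat coil, B = Nμ₀I/(2R) with R = 0.104 m.
B = 27 × 1.37×10⁻⁶ T = 3.69×10⁻⁵ T.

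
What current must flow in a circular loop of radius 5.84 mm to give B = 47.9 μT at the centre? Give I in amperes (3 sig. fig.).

I ≈ 0.445 A

At the centre of a circular loop B = μ₀I/(2R), so I = 2RB/μ₀.
With R = 0.00584 m, I = 2 × 0.00584 × 4.79×10⁻⁵ / (4π×10⁻⁷) = 0.445 A.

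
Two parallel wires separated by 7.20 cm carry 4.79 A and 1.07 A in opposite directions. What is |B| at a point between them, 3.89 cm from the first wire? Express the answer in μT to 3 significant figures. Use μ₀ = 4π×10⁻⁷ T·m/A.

B ≈ 31.1 μT

Each long wire gives B = μ₀I/(2πd). Distances are d₁ = 0.0389 m and d₂ = 0.0331 m.
B₁ = 2.46×10⁻⁵ T, B₂ = 6.47×10⁻⁶ T.
Between antiparallel currents both contributions point the same way, so they add. B = B₁ + B₂ = 2.46×10⁻⁵ + 6.47×10⁻⁶ = 3.11×10⁻⁵ T.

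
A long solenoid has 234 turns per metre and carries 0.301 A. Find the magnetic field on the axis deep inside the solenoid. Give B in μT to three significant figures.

Inside a long solenoid, B = μ₀nI with n = 234 turns/m.
B = 4π×10⁻⁷ × 234 × 0.301 = 8.85×10⁻⁵ T.

B ≈ 88.5 μT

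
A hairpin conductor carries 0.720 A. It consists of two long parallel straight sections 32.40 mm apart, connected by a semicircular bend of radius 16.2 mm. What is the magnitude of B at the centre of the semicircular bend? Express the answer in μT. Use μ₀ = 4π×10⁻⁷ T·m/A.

B ≈ 22.9 μT

The semicircular arc contributes B_arc = μ₀I·π/(4πR) = μ₀I/(4R) = 1.40×10⁻⁵ T.
Each semi-infinite lead is at perpendicular distance R = 0.0162 m from the centre, with the perpendicular foot at its near end, so it contributes μ₀I/(4πR); both point the same way, together 8.89×10⁻⁶ T.
Arc and leads all point the same direction: B = 1.40×10⁻⁵ + 8.89×10⁻⁶ = 2.29×10⁻⁵ T.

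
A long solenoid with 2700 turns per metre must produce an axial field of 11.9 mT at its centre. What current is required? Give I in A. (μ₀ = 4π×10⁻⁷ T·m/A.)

I ≈ 3.51 A

Inside a long solenoid B = μ₀nI with n = 2700 m⁻¹, so I = B/(μ₀n).
I = 1.19×10⁻² / (4π×10⁻⁷ × 2700) = 3.51 A.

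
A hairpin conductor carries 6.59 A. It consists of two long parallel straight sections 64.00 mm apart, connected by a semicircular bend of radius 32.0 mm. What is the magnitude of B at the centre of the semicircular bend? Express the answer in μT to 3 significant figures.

B ≈ 106 μT

The semicircular arc contributes B_arc = μ₀I·π/(4πR) = μ₀I/(4R) = 6.47×10⁻⁵ T.
Each semi-infinite lead is at perpendicular distance R = 0.032 m from the centre, with the perpendicular foot at its near end, so it contributes μ₀I/(4πR); both point the same way, together 4.12×10⁻⁵ T.
Arc and leads all point the same direction: B = 6.47×10⁻⁵ + 4.12×10⁻⁵ = 1.06×10⁻⁴ T.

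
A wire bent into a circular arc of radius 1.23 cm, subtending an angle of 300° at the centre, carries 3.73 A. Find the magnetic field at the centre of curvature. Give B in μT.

The Biot–Savart field of a circular arc at its centre is B = μ₀Iφ/(4πR), with φ = 5.236 rad.
B = (4π×10⁻⁷ × 3.73 × 5.236) / (4π × 0.0123) = 1.59×10⁻⁴ T.

B ≈ 159 μT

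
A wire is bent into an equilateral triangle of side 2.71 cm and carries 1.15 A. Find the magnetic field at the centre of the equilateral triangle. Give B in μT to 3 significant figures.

B ≈ 76.4 μT

Each side is a finite straight segment at perpendicular distance d = a/(2 tan(π/3)) = 0.007823 m from the centre, with end-angles ±π/3.
One side contributes B₁ = (μ₀I/4πd)·2 sin(π/3) = 2.55×10⁻⁵ T.
All 3 sides add in the same direction: B = 3 × 2.55×10⁻⁵ = 7.64×10⁻⁵ T.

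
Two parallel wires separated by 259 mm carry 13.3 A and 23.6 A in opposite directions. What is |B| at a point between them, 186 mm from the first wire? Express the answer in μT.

Each long wire gives B = μ₀I/(2πd). Distances are d₁ = 0.186 m and d₂ = 0.073 m.
B₁ = 1.43×10⁻⁵ T, B₂ = 6.47×10⁻⁵ T.
Between antiparallel currents both contributions point the same way, so they add. B = B₁ + B₂ = 1.43×10⁻⁵ + 6.47×10⁻⁵ = 7.90×10⁻⁵ T.

B ≈ 79.0 μT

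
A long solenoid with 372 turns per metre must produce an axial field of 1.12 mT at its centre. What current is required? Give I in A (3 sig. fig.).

I ≈ 2.40 A

Inside a long solenoid B = μ₀nI with n = 372 m⁻¹, so I = B/(μ₀n).
I = 1.12×10⁻³ / (4π×10⁻⁷ × 372) = 2.40 A.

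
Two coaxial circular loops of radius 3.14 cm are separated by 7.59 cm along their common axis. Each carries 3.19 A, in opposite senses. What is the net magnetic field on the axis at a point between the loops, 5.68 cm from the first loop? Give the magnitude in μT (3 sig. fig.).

Each loop contributes B = μ₀IR²/[2(R²+z²)^(3/2)] on the axis, with z measured from that loop.
Loop 1 (z = 0.0568 m): B₁ = 7.23×10⁻⁶ T. Loop 2 (z = 0.0191 m): B₂ = 3.98×10⁻⁵ T.
The fields oppose: B = |B₁ − B₂| = 3.26×10⁻⁵ T.

B ≈ 32.6 μT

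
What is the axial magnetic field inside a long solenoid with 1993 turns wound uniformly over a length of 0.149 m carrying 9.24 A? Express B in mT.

B ≈ 155 mT

Inside a long solenoid, B = μ₀nI with n = 1.338×10⁴ turns/m.
B = 4π×10⁻⁷ × 1.338×10⁴ × 9.24 = 0.155 T.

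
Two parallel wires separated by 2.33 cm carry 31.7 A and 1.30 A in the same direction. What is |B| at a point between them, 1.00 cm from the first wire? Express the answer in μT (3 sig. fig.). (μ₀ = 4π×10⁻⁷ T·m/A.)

Each long wire gives B = μ₀I/(2πd). Distances are d₁ = 0.01 m and d₂ = 0.0133 m.
B₁ = 6.34×10⁻⁴ T, B₂ = 1.95×10⁻⁵ T.
Between parallel currents the two contributions point in opposite directions, so they subtract. B = |B₁ − B₂| = |6.34×10⁻⁴ − 1.95×10⁻⁵| = 6.14×10⁻⁴ T.

B ≈ 614 μT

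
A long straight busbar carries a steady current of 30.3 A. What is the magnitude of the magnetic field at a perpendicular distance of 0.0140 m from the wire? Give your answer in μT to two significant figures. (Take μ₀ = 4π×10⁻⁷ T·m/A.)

B ≈ 430 μT

For an infinitely long straight wire, B = μ₀I/(2πd).
B = (4π×10⁻⁷ × 30.3) / (2π × 0.014) = 4.33×10⁻⁴ T.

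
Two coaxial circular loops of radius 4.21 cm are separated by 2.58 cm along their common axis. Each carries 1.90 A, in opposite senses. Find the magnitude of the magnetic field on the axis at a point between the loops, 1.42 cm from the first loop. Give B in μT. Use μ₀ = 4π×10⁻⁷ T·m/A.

B ≈ 1.28 μT

Each loop contributes B = μ₀IR²/[2(R²+z²)^(3/2)] on the axis, with z measured from that loop.
Loop 1 (z = 0.0142 m): B₁ = 2.41×10⁻⁵ T. Loop 2 (z = 0.0116 m): B₂ = 2.54×10⁻⁵ T.
The fields oppose: B = |B₁ − B₂| = 1.28×10⁻⁶ T.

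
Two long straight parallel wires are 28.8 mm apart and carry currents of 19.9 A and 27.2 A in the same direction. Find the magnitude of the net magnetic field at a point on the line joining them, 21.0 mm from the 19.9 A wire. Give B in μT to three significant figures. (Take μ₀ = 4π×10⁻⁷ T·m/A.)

Each long wire gives B = μ₀I/(2πd). Distances are d₁ = 0.021 m and d₂ = 0.0078 m.
B₁ = 1.90×10⁻⁴ T, B₂ = 6.97×10⁻⁴ T.
Between parallel currents the two contributions point in opposite directions, so they subtract. B = |B₁ − B₂| = |1.90×10⁻⁴ − 6.97×10⁻⁴| = 5.08×10⁻⁴ T.

B ≈ 508 μT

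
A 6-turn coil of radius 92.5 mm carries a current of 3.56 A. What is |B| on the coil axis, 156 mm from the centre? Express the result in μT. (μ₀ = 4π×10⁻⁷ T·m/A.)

For an N-turn flat coil, B = Nμ₀IR²/[2(R²+z²)^(3/2)] with R = 0.0925 m, z = 0.156 m.
B = 6 × 3.21×10⁻⁶ T = 1.92×10⁻⁵ T.

B ≈ 19.2 μT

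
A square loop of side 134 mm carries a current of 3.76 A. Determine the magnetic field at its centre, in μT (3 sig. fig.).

B ≈ 31.7 μT

Each side is a finite straight segment at perpendicular distance d = a/(2 tan(π/4)) = 0.067 m from the centre, with end-angles ±π/4.
One side contributes B₁ = (μ₀I/4πd)·2 sin(π/4) = 7.94×10⁻⁶ T.
All 4 sides add in the same direction: B = 4 × 7.94×10⁻⁶ = 3.17×10⁻⁵ T.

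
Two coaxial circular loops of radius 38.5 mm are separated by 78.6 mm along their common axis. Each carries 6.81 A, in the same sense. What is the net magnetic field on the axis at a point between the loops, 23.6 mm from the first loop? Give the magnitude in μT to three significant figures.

B ≈ 89.8 μT

Each loop contributes B = μ₀IR²/[2(R²+z²)^(3/2)] on the axis, with z measured from that loop.
Loop 1 (z = 0.0236 m): B₁ = 6.89×10⁻⁵ T. Loop 2 (z = 0.055 m): B₂ = 2.10×10⁻⁵ T.
The fields add: B = B₁ + B₂ = 8.98×10⁻⁵ T.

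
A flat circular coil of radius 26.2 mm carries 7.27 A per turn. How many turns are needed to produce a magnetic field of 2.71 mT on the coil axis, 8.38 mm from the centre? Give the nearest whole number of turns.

N = 18

For an N-turn coil, B = Nμ₀IR²/[2(R²+z²)^(3/2)]. A single turn gives B₁ = 1.51×10⁻⁴ T with R = 0.0262 m, z = 0.00838 m.
N = B/B₁ = 2.71×10⁻³ / 1.51×10⁻⁴ = 17.99.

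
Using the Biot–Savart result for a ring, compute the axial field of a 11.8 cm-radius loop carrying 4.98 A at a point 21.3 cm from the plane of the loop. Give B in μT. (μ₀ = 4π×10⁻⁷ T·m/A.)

B ≈ 3.02 μT

On the axis of a circular loop, B = μ₀IR² / [2(R²+z²)^(3/2)].
R² + z² = (0.118)² + (0.213)² = 0.05929 m², and (R²+z²)^(3/2) = 1.44×10⁻² m³.
B = (4π×10⁻⁷ × 4.98 × 0.01392) / (2 × 1.44×10⁻²) = 3.02×10⁻⁶ T.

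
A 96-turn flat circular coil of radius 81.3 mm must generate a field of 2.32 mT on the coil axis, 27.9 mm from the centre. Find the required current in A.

For an N-turn coil, B = Nμ₀IR²/[2(R²+z²)^(3/2)] with R = 0.0813 m, z = 0.0279 m, so I = 2B(R²+z²)^(3/2)/(Nμ₀R²) = 2 × 2.32×10⁻³ × 6.35×10⁻⁴ / (96 × 4π×10⁻⁷ × 0.00661) = 3.70 A.

I ≈ 3.70 A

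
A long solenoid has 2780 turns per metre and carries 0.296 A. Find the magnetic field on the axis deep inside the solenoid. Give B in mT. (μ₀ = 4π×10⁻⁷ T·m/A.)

B ≈ 1.03 mT

Inside a long solenoid, B = μ₀nI with n = 2780 turns/m.
B = 4π×10⁻⁷ × 2780 × 0.296 = 1.03×10⁻³ T.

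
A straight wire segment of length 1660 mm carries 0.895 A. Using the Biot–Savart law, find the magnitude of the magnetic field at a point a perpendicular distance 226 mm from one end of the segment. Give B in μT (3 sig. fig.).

B ≈ 0.392 μT

For a finite straight segment, B = (μ₀I/4πd)(sinθ₁ + sinθ₂), where θ₁, θ₂ are the angles from the perpendicular to each end.
The perpendicular foot is at one end, so the two end-offsets along the wire are 0 and L = 1.66 m.
sinθ₁ = 0/√(0²+0.226²) = 0.0000; sinθ₂ = 1.66/√(1.66²+0.226²) = 0.9909.
B = (4π×10⁻⁷ × 0.895) / (4π × 0.226) × (0.0000 + 0.9909) = 3.92×10⁻⁷ T.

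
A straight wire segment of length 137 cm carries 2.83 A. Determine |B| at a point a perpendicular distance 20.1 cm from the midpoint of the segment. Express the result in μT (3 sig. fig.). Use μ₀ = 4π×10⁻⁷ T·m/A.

For a finite straight segment, B = (μ₀I/4πd)(sinθ₁ + sinθ₂), where θ₁, θ₂ are the angles from the perpendicular to each end.
The perpendicular from the point meets the wire at its midpoint, so each end is L/2 = 0.685 m away along the wire.
sinθ₁ = 0.685/√(0.685²+0.201²) = 0.9595; sinθ₂ = 0.685/√(0.685²+0.201²) = 0.9595.
B = (4π×10⁻⁷ × 2.83) / (4π × 0.201) × (0.9595 + 0.9595) = 2.70×10⁻⁶ T.

B ≈ 2.70 μT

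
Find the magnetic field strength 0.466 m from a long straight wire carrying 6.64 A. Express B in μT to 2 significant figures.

B ≈ 2.8 μT

For an infinitely long straight wire, B = μ₀I/(2πd).
B = (4π×10⁻⁷ × 6.64) / (2π × 0.466) = 2.85×10⁻⁶ T.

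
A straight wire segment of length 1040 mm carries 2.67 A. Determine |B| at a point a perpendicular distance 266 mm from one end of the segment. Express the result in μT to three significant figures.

B ≈ 0.972 μT

For a finite straight segment, B = (μ₀I/4πd)(sinθ₁ + sinθ₂), where θ₁, θ₂ are the angles from the perpendicular to each end.
The perpendicular foot is at one end, so the two end-offsets along the wire are 0 and L = 1.04 m.
sinθ₁ = 0/√(0²+0.266²) = 0.0000; sinθ₂ = 1.04/√(1.04²+0.266²) = 0.9688.
B = (4π×10⁻⁷ × 2.67) / (4π × 0.266) × (0.0000 + 0.9688) = 9.72×10⁻⁷ T.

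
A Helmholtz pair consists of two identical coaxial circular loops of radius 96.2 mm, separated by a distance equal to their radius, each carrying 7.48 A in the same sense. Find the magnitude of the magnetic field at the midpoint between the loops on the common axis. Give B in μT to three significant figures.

B ≈ 69.9 μT

Each loop contributes B = μ₀IR²/[2(R²+z²)^(3/2)] on the axis, with z measured from that loop.
Loop 1 (z = 0.0481 m): B₁ = 3.50×10⁻⁵ T. Loop 2 (z = 0.0481 m): B₂ = 3.50×10⁻⁵ T.
The fields add: B = B₁ + B₂ = 6.99×10⁻⁵ T.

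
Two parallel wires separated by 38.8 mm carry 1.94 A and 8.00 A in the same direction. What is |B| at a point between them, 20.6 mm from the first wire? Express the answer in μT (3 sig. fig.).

Each long wire gives B = μ₀I/(2πd). Distances are d₁ = 0.0206 m and d₂ = 0.0182 m.
B₁ = 1.88×10⁻⁵ T, B₂ = 8.79×10⁻⁵ T.
Between parallel currents the two contributions point in opposite directions, so they subtract. B = |B₁ − B₂| = |1.88×10⁻⁵ − 8.79×10⁻⁵| = 6.91×10⁻⁵ T.

B ≈ 69.1 μT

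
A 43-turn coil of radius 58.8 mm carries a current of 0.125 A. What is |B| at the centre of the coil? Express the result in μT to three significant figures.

For an N-turn flat coil, B = Nμ₀I/(2R) with R = 0.0588 m.
B = 43 × 1.34×10⁻⁶ T = 5.74×10⁻⁵ T.

B ≈ 57.4 μT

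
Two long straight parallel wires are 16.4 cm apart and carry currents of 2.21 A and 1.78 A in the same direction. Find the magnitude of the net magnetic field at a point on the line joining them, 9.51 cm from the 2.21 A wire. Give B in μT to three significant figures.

Each long wire gives B = μ₀I/(2πd). Distances are d₁ = 0.0951 m and d₂ = 0.0689 m.
B₁ = 4.65×10⁻⁶ T, B₂ = 5.17×10⁻⁶ T.
Between parallel currents the two contributions point in opposite directions, so they subtract. B = |B₁ − B₂| = |4.65×10⁻⁶ − 5.17×10⁻⁶| = 5.19×10⁻⁷ T.

B ≈ 0.519 μT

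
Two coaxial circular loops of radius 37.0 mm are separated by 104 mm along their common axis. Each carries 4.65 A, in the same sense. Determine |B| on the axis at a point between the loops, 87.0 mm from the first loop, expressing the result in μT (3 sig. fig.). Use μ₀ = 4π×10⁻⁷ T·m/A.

Each loop contributes B = μ₀IR²/[2(R²+z²)^(3/2)] on the axis, with z measured from that loop.
Loop 1 (z = 0.087 m): B₁ = 4.73×10⁻⁶ T. Loop 2 (z = 0.017 m): B₂ = 5.92×10⁻⁵ T.
The fields add: B = B₁ + B₂ = 6.40×10⁻⁵ T.

B ≈ 64.0 μT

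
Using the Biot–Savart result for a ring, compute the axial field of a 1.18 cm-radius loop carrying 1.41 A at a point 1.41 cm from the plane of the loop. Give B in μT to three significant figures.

On the axis of a circular loop, B = μ₀IR² / [2(R²+z²)^(3/2)].
R² + z² = (0.0118)² + (0.0141)² = 0.0003381 m², and (R²+z²)^(3/2) = 6.22×10⁻⁶ m³.
B = (4π×10⁻⁷ × 1.41 × 0.0001392) / (2 × 6.22×10⁻⁶) = 1.98×10⁻⁵ T.

B ≈ 19.8 μT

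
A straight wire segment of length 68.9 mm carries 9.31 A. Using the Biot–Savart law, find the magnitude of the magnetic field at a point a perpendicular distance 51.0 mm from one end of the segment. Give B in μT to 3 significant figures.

B ≈ 14.7 μT

For a finite straight segment, B = (μ₀I/4πd)(sinθ₁ + sinθ₂), where θ₁, θ₂ are the angles from the perpendicular to each end.
The perpendicular foot is at one end, so the two end-offsets along the wire are 0 and L = 0.0689 m.
sinθ₁ = 0/√(0²+0.051²) = 0.0000; sinθ₂ = 0.0689/√(0.0689²+0.051²) = 0.8038.
B = (4π×10⁻⁷ × 9.31) / (4π × 0.051) × (0.0000 + 0.8038) = 1.47×10⁻⁵ T.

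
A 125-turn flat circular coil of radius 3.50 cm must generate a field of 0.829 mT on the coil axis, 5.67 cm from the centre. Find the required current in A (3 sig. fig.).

I ≈ 2.55 A

For an N-turn coil, B = Nμ₀IR²/[2(R²+z²)^(3/2)] with R = 0.035 m, z = 0.0567 m, so I = 2B(R²+z²)^(3/2)/(Nμ₀R²) = 2 × 8.29×10⁻⁴ × 2.96×10⁻⁴ / (125 × 4π×10⁻⁷ × 0.001225) = 2.55 A.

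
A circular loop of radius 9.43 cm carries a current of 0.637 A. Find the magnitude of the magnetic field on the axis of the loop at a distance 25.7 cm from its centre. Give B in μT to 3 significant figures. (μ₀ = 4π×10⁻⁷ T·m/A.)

On the axis of a circular loop, B = μ₀IR² / [2(R²+z²)^(3/2)].
R² + z² = (0.0943)² + (0.257)² = 0.07494 m², and (R²+z²)^(3/2) = 2.05×10⁻² m³.
B = (4π×10⁻⁷ × 0.637 × 0.008892) / (2 × 2.05×10⁻²) = 1.73×10⁻⁷ T.

B ≈ 0.173 μT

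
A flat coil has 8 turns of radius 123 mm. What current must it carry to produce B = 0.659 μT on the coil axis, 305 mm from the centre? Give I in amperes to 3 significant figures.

I ≈ 0.308 A

For an N-turn coil, B = Nμ₀IR²/[2(R²+z²)^(3/2)] with R = 0.123 m, z = 0.305 m, so I = 2B(R²+z²)^(3/2)/(Nμ₀R²) = 2 × 6.59×10⁻⁷ × 3.56×10⁻² / (8 × 4π×10⁻⁷ × 0.01513) = 0.308 A.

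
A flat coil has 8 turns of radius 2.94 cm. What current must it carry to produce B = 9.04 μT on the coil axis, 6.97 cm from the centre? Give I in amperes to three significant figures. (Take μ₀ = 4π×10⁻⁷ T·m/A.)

For an N-turn coil, B = Nμ₀IR²/[2(R²+z²)^(3/2)] with R = 0.0294 m, z = 0.0697 m, so I = 2B(R²+z²)^(3/2)/(Nμ₀R²) = 2 × 9.04×10⁻⁶ × 4.33×10⁻⁴ / (8 × 4π×10⁻⁷ × 0.0008644) = 0.901 A.

I ≈ 0.901 A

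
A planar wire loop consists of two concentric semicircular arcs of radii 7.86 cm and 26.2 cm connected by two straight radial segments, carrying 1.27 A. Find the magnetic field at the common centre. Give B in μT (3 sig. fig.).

B ≈ 3.55 μT

The radial connectors point toward the centre, so dl × r̂ = 0 and they contribute nothing.
Each semicircle gives μ₀I/(4R): inner arc 5.08×10⁻⁶ T, outer arc 1.52×10⁻⁶ T.
The two arcs carry current in opposite angular senses, so their fields oppose: B = |5.08×10⁻⁶ − 1.52×10⁻⁶| = 3.55×10⁻⁶ T.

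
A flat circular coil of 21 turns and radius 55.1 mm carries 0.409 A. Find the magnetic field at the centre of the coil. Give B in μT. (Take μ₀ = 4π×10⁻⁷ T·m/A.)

B ≈ 97.9 μT

For an N-turn flat coil, B = Nμ₀I/(2R) with R = 0.0551 m.
B = 21 × 4.66×10⁻⁶ T = 9.79×10⁻⁵ T.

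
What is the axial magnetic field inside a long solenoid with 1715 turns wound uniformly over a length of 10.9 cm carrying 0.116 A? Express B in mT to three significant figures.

B ≈ 2.29 mT

Inside a long solenoid, B = μ₀nI with n = 1.573×10⁴ turns/m.
B = 4π×10⁻⁷ × 1.573×10⁴ × 0.116 = 2.29×10⁻³ T.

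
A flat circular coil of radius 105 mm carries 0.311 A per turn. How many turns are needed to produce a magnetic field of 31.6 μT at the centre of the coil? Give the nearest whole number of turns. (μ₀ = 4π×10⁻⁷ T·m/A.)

For an N-turn coil, B = Nμ₀I/(2R). A single turn gives B₁ = 1.86×10⁻⁶ T with R = 0.105 m.
N = B/B₁ = 3.16×10⁻⁵ / 1.86×10⁻⁶ = 16.98.

N = 17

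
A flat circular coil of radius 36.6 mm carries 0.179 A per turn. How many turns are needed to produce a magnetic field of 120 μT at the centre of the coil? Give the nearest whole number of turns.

N = 39

For an N-turn coil, B = Nμ₀I/(2R). A single turn gives B₁ = 3.07×10⁻⁶ T with R = 0.0366 m.
N = B/B₁ = 1.20×10⁻⁴ / 3.07×10⁻⁶ = 39.05.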